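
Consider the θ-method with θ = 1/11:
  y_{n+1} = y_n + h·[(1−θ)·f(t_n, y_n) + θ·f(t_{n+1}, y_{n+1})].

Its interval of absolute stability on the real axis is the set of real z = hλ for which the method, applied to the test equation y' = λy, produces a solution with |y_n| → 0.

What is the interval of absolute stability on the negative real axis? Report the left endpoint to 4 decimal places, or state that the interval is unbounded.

z∈(-2.4444,0).

On y'=λy, z=hλ:
  y_{n+1} = y_n + z·[10/11·y_n + 1/11·y_{n+1}] ⇒ (1 − 1/11z)y_{n+1} = (1 + 10/11z)y_n
  Hence R(z) = (1 + 10/11z)/(1 − 1/11z).

Find x<0 with |R(x)|<1.
x=-0.76: |R|=0.2891
R=−1: 1+10/11x = −1+1/11x ⇒ -9/11x=2 ⇒ x=2/(-9/11)=-2.4444
Confirm numerically:
  x=-2.329: |R|=0.92205 <1
  x=-2.221: |R|=0.84789 <1
  x=-2.148: |R|=0.79708 <1
  x=-1.173: |R|=0.05997 <1
  x=-2.812: |R|=1.23950 >1
  x=-2.808: |R|=1.23696 >1
  x=-2.667: |R|=1.14656 >1
Interval (-2.4444, 0).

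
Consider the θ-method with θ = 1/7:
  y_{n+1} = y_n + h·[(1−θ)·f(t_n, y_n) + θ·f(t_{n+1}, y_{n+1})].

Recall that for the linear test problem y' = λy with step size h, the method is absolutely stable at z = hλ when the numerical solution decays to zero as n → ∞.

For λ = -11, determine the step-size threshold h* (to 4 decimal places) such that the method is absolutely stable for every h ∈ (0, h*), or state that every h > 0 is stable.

Test eqn y'=λy, z=hλ:
  y_{n+1} = y_n + z·[6/7·y_n + 1/7·y_{n+1}] ⇒ (1 − 1/7z)y_{n+1} = (1 + 6/7z)y_n
  ⇒ R(z) = (1 + 6/7z)/(1 − 1/7z).

Find x<0 with |R(x)|<1.
x=-1.15: |R|=0.0123
R=−1: 1+6/7x = −1+1/7x ⇒ -5/7x=2 ⇒ x=2/(-5/7)=-2.8000
Confirm numerically:
  x=-2.265: |R|=0.71128 <1
  x=-2.148: |R|=0.64364 <1
  x=-1.710: |R|=0.37428 <1
  x=-3.391: |R|=1.28438 >1
  x=-3.338: |R|=1.26021 >1
  x=-3.206: |R|=1.19890 >1
Stable set (-2.8000, 0).

(-2.8000,0); λ=-11 ⇒ h* = (14/5)/11 = 0.2545.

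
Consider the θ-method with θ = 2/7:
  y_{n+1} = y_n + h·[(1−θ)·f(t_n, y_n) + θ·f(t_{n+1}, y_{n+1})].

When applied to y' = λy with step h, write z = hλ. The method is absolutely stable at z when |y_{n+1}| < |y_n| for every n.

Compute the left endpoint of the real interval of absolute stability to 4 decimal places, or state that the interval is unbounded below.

z* = -4.6667.

Test eqn y'=λy, z=hλ:
  y_{n+1} = y_n + z·[5/7·y_n + 2/7·y_{n+1}] ⇒ (1 − 2/7z)y_{n+1} = (1 + 5/7z)y_n
  Hence R(z) = (1 + 5/7z)/(1 − 2/7z).

Solve |R(x)|<1 on ℝ⁻.
x=-0.43: |R|=0.6170
R=−1: 1+5/7x = −1+2/7x ⇒ -3/7x=2 ⇒ x=2/(-3/7)=-4.6667
Confirm numerically:
  x=-3.654: |R|=0.78767 <1
  x=-3.063: |R|=0.63348 <1
  x=-2.722: |R|=0.53118 <1
  x=-2.414: |R|=0.42864 <1
  x=-5.110: |R|=1.07724 >1
  x=-4.944: |R|=1.04927 >1
So |R|<1 on (-4.6667, 0).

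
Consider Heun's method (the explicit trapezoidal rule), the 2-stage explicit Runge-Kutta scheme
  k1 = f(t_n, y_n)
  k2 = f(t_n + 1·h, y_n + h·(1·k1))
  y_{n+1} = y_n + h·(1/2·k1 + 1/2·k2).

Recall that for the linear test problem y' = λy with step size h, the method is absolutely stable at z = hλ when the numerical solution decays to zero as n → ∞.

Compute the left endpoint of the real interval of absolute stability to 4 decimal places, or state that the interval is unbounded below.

left endpoint -2.0000.

Test eqn y'=λy, z=hλ:
  order 2, 2-stage ⇒ R(z)=1+z+z^2/2
  (e.g. R(-1.65)=0.71125, |R|=0.71125)

Solve |R(x)|<1 on ℝ⁻.
x=-1.65: |R|=0.7112
|R(-2.39)|=1.4661 |R(-1.84)|=0.8528 |R(-0.76)|=0.5288
Bisect:
  x_lo=-2.3970 |R|=1.4758  x_hi=-0.2142 |R|=0.8087
  mid=-1.30561 |R|=0.54670 →hi
  mid=-1.85131 |R|=0.86237 →hi
  mid=-2.12417 |R|=1.13187 →lo
  mid=-1.98774 |R|=0.98781 →hi
  mid=-2.05595 |R|=1.05752 →lo
  mid=-2.02185 |R|=1.02208 →lo
  mid=-2.00479 |R|=1.00480 →lo
  mid=-1.99627 |R|=0.99627 →hi
  ...
  [-2.00013,-2.00000] ⇒ x*=-2.0000
Stable set (-2.0000, 0).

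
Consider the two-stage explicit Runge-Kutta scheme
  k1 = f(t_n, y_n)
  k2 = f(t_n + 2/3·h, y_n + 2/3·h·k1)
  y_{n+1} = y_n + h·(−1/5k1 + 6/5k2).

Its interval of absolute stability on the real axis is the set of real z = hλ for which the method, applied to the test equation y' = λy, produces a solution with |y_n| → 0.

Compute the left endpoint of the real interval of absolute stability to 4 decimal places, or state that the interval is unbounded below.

With y'=λy (z=hλ):
  k1=λy_n ⇒ h·k1=z·y_n;  k2=λ(1+2/3z)y_n ⇒ h·k2=z(1+2/3z)y_n
  y_{n+1}/y_n = 1 − 1/5z + 6/5z(1+2/3z) = 1 + z + 4/5z²
  so R(z) = 1 + z + 4/5z².

Boundary: |R(x)|=1, x<0.
x=-0.58: |R|=0.6891
R=1: x+4/5x²=0 ⇒ x=−5/4=-1.2500; min R=1−1/(4·4/5)=0.6875>−1
Confirm numerically:
  x=-0.901: |R|=0.74844 <1
  x=-0.551: |R|=0.69188 <1
  x=-0.510: |R|=0.69808 <1
  x=-1.831: |R|=1.85105 >1
  x=-1.713: |R|=1.63450 >1
  x=-1.358: |R|=1.11733 >1
So |R|<1 on (-1.2500, 0).

left endpoint -1.2500.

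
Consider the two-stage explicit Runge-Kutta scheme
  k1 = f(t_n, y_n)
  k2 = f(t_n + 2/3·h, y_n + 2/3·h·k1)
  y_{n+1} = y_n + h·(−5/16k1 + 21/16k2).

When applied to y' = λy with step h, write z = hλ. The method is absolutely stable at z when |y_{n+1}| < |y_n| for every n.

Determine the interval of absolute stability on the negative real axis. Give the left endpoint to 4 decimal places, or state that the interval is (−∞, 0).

With y'=λy (z=hλ):
  k1=λy_n ⇒ h·k1=z·y_n;  k2=λ(1+2/3z)y_n ⇒ h·k2=z(1+2/3z)y_n
  y_{n+1}/y_n = 1 − 5/16z + 21/16z(1+2/3z) = 1 + z + 7/8z²
  Hence R(z) = 1 + z + 7/8z².

Find x<0 with |R(x)|<1.
x=-1.3: |R|=1.1787
R=1: x+7/8x²=0 ⇒ x=−8/7=-1.1429; min R=1−1/(4·7/8)=0.7143>−1
Confirm numerically:
  x=-0.786: |R|=0.75457 <1
  x=-0.637: |R|=0.71805 <1
  x=-0.548: |R|=0.71477 <1
  x=-1.249: |R|=1.11600 >1
  x=-1.239: |R|=1.10423 >1
Interval (-1.1429, 0).

z∈(-1.1429,0).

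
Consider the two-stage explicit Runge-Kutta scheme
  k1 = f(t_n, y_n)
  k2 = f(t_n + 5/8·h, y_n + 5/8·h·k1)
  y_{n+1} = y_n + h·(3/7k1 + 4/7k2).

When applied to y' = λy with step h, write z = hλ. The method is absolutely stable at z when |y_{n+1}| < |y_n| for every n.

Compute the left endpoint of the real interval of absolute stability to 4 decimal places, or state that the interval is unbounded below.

Set f=λy, z=hλ:
  k1=λy_n ⇒ h·k1=z·y_n;  k2=λ(1+5/8z)y_n ⇒ h·k2=z(1+5/8z)y_n
  y_{n+1}/y_n = 1 + 3/7z + 4/7z(1+5/8z) = 1 + z + 5/14z²
  so R(z) = 1 + z + 5/14z².

Need |R(x)|<1, x<0.
x=-1.77: |R|=0.3489
R=1: x+5/14x²=0 ⇒ x=−14/5=-2.8000; min R=1−1/(4·5/14)=0.3000>−1
Confirm numerically:
  x=-2.476: |R|=0.71349 <1
  x=-2.339: |R|=0.61490 <1
  x=-1.965: |R|=0.41401 <1
  x=-1.512: |R|=0.30448 <1
  x=-3.283: |R|=1.56632 >1
  x=-3.103: |R|=1.33579 >1
So |R|<1 on (-2.8000, 0).

z* = -2.8000.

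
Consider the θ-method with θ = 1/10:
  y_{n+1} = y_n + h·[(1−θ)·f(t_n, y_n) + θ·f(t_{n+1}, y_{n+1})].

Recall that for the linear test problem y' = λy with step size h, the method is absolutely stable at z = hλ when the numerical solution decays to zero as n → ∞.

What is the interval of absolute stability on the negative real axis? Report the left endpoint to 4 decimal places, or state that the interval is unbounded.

With y'=λy (z=hλ):
  y_{n+1} = y_n + z·[9/10·y_n + 1/10·y_{n+1}] ⇒ (1 − 1/10z)y_{n+1} = (1 + 9/10z)y_n
  R(z) = (1 + 9/10z)/(1 − 1/10z).

Solve |R(x)|<1 on ℝ⁻.
x=-1.09: |R|=0.0171
R=−1: 1+9/10x = −1+1/10x ⇒ -4/5x=2 ⇒ x=2/(-4/5)=-2.5000
Confirm numerically:
  x=-2.439: |R|=0.96077 <1
  x=-2.229: |R|=0.82272 <1
  x=-1.718: |R|=0.46612 <1
  x=-1.174: |R|=0.05065 <1
  x=-3.072: |R|=1.35006 >1
  x=-2.841: |R|=1.21244 >1
Interval (-2.5000, 0).

(-2.5000, 0).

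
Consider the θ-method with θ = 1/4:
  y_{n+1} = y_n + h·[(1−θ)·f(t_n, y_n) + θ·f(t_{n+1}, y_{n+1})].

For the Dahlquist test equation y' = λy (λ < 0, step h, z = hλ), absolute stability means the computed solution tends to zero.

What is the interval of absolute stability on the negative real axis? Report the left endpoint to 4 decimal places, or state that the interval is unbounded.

z∈(-4.0000,0).

Test eqn y'=λy, z=hλ:
  y_{n+1} = y_n + z·[3/4·y_n + 1/4·y_{n+1}] ⇒ (1 − 1/4z)y_{n+1} = (1 + 3/4z)y_n
  ⇒ R(z) = (1 + 3/4z)/(1 − 1/4z).

Find x<0 with |R(x)|<1.
x=-0.93: |R|=0.2454
R=−1: 1+3/4x = −1+1/4x ⇒ -1/2x=2 ⇒ x=2/(-1/2)=-4.0000
Confirm numerically:
  x=-3.754: |R|=0.93655 <1
  x=-3.464: |R|=0.85638 <1
  x=-2.226: |R|=0.43013 <1
  x=-4.553: |R|=1.12931 >1
  x=-4.114: |R|=1.02810 >1
  x=-4.050: |R|=1.01242 >1
Interval (-4.0000, 0).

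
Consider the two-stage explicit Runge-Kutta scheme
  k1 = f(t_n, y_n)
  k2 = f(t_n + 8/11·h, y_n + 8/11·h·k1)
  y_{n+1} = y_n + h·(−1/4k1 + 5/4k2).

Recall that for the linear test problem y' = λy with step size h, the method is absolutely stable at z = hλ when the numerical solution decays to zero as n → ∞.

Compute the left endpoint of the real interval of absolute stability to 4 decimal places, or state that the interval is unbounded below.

z* = -1.1000.

On y'=λy, z=hλ:
  k1=λy_n ⇒ h·k1=z·y_n;  k2=λ(1+8/11z)y_n ⇒ h·k2=z(1+8/11z)y_n
  y_{n+1}/y_n = 1 − 1/4z + 5/4z(1+8/11z) = 1 + z + 10/11z²
  Hence R(z) = 1 + z + 10/11z².

Find x<0 with |R(x)|<1.
x=-1.4: |R|=1.3818
R=1: x+10/11x²=0 ⇒ x=−11/10=-1.1000; min R=1−1/(4·10/11)=0.7250>−1
Confirm numerically:
  x=-1.034: |R|=0.93796 <1
  x=-0.909: |R|=0.84216 <1
  x=-0.444: |R|=0.73521 <1
  x=-1.672: |R|=1.86944 >1
  x=-1.210: |R|=1.12100 >1
So |R|<1 on (-1.1000, 0).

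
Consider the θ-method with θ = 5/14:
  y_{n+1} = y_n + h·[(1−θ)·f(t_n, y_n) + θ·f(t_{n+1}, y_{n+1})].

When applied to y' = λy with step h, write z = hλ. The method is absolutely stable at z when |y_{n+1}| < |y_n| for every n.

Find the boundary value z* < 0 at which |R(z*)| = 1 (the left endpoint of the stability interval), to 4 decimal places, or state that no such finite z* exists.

On y'=λy, z=hλ:
  y_{n+1} = y_n + z·[9/14·y_n + 5/14·y_{n+1}] ⇒ (1 − 5/14z)y_{n+1} = (1 + 9/14z)y_n
  ⇒ R(z) = (1 + 9/14z)/(1 − 5/14z).

Solve |R(x)|<1 on ℝ⁻.
x=-0.71: |R|=0.4336
R=−1: 1+9/14x = −1+5/14x ⇒ -2/7x=2 ⇒ x=2/(-2/7)=-7.0000
Confirm numerically:
  x=-5.523: |R|=0.85803 <1
  x=-3.696: |R|=0.59310 <1
  x=-3.224: |R|=0.49854 <1
  x=-7.581: |R|=1.04477 >1
  x=-7.518: |R|=1.04016 >1
Stable set (-7.0000, 0).

left endpoint -7.0000.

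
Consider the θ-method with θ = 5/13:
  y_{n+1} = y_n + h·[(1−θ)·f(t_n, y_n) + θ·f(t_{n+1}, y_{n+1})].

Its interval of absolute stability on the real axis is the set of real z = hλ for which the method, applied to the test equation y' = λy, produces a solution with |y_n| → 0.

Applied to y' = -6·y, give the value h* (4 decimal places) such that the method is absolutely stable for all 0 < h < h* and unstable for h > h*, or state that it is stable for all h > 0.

Set f=λy, z=hλ:
  y_{n+1} = y_n + z·[8/13·y_n + 5/13·y_{n+1}] ⇒ (1 − 5/13z)y_{n+1} = (1 + 8/13z)y_n
  Hence R(z) = (1 + 8/13z)/(1 − 5/13z).

Find x<0 with |R(x)|<1.
x=-1.15: |R|=0.2027
R=−1: 1+8/13x = −1+5/13x ⇒ -3/13x=2 ⇒ x=2/(-3/13)=-8.6667
Confirm numerically:
  x=-7.038: |R|=0.89861 <1
  x=-6.701: |R|=0.87320 <1
  x=-6.436: |R|=0.85188 <1
  x=-9.085: |R|=1.02148 >1
  x=-8.889: |R|=1.01161 >1
  x=-8.860: |R|=1.01012 >1
So |R|<1 on (-8.6667, 0).

(-8.6667,0); λ=-6 ⇒ h* = (26/3)/6 = 1.4444.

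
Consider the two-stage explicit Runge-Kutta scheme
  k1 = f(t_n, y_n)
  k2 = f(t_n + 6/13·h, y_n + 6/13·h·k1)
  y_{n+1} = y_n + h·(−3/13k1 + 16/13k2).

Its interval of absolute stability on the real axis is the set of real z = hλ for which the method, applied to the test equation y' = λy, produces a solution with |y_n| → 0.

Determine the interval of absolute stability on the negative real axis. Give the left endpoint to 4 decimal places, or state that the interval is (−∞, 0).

(-1.7604, 0).

Set f=λy, z=hλ:
  k1=λy_n ⇒ h·k1=z·y_n;  k2=λ(1+6/13z)y_n ⇒ h·k2=z(1+6/13z)y_n
  y_{n+1}/y_n = 1 − 3/13z + 16/13z(1+6/13z) = 1 + z + 96/169z²
  R(z) = 1 + z + 96/169z².

Find x<0 with |R(x)|<1.
x=-0.44: |R|=0.6700
R=1: x+96/169x²=0 ⇒ x=−169/96=-1.7604; min R=1−1/(4·96/169)=0.5599>−1
Confirm numerically:
  x=-1.550: |R|=0.81473 <1
  x=-1.232: |R|=0.63020 <1
  x=-0.919: |R|=0.56075 <1
  x=-2.346: |R|=1.78037 >1
  x=-2.267: |R|=1.65236 >1
Interval (-1.7604, 0).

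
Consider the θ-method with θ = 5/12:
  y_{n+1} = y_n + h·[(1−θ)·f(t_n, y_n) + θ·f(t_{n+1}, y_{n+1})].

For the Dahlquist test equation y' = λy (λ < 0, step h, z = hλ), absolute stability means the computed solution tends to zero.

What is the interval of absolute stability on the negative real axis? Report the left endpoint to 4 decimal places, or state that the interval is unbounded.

On y'=λy, z=hλ:
  y_{n+1} = y_n + z·[7/12·y_n + 5/12·y_{n+1}] ⇒ (1 − 5/12z)y_{n+1} = (1 + 7/12z)y_n
  so R(z) = (1 + 7/12z)/(1 − 5/12z).

Boundary: |R(x)|=1, x<0.
x=-0.41: |R|=0.6498
R=−1: 1+7/12x = −1+5/12x ⇒ -1/6x=2 ⇒ x=2/(-1/6)=-12.0000
Confirm numerically:
  x=-10.600: |R|=0.95692 <1
  x=-7.903: |R|=0.84094 <1
  x=-6.013: |R|=0.71535 <1
  x=-12.411: |R|=1.01110 >1
  x=-12.116: |R|=1.00320 >1
Stable set (-12.0000, 0).

(-12.0000, 0).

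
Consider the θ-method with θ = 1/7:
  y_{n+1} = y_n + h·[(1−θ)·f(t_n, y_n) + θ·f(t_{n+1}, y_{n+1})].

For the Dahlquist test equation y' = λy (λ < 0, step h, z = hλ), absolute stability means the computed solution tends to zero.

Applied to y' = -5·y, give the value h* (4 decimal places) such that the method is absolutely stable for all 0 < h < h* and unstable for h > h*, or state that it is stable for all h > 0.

Set f=λy, z=hλ:
  y_{n+1} = y_n + z·[6/7·y_n + 1/7·y_{n+1}] ⇒ (1 − 1/7z)y_{n+1} = (1 + 6/7z)y_n
  R(z) = (1 + 6/7z)/(1 − 1/7z).

Solve |R(x)|<1 on ℝ⁻.
x=-0.36: |R|=0.6576
R=−1: 1+6/7x = −1+1/7x ⇒ -5/7x=2 ⇒ x=2/(-5/7)=-2.8000
Confirm numerically:
  x=-2.107: |R|=0.61952 <1
  x=-2.093: |R|=0.61124 <1
  x=-1.879: |R|=0.48136 <1
  x=-1.521: |R|=0.24950 <1
  x=-3.354: |R|=1.26753 >1
  x=-2.921: |R|=1.06098 >1
Stable set (-2.8000, 0).

(-2.8000,0); λ=-5 ⇒ h* = (14/5)/5 = 0.5600.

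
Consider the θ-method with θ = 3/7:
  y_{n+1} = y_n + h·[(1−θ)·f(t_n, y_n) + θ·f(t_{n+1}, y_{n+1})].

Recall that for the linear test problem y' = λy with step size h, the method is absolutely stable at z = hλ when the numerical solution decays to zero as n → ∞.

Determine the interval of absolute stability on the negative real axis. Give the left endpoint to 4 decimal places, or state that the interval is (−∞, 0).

Test eqn y'=λy, z=hλ:
  y_{n+1} = y_n + z·[4/7·y_n + 3/7·y_{n+1}] ⇒ (1 − 3/7z)y_{n+1} = (1 + 4/7z)y_n
  R(z) = (1 + 4/7z)/(1 − 3/7z).

Solve |R(x)|<1 on ℝ⁻.
x=-1.21: |R|=0.2032
R=−1: 1+4/7x = −1+3/7x ⇒ -1/7x=2 ⇒ x=2/(-1/7)=-14.0000
Confirm numerically:
  x=-9.789: |R|=0.88421 <1
  x=-8.457: |R|=0.82877 <1
  x=-7.777: |R|=0.79483 <1
  x=-14.309: |R|=1.00619 >1
  x=-14.143: |R|=1.00289 >1
So |R|<1 on (-14.0000, 0).

z∈(-14.0000,0).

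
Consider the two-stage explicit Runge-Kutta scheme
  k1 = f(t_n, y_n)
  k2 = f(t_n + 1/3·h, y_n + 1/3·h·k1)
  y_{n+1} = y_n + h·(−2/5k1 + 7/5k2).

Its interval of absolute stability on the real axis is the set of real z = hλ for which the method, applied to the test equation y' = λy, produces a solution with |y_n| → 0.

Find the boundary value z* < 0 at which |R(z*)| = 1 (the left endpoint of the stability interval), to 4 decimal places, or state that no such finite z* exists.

left endpoint -2.1429.

On y'=λy, z=hλ:
  k1=λy_n ⇒ h·k1=z·y_n;  k2=λ(1+1/3z)y_n ⇒ h·k2=z(1+1/3z)y_n
  y_{n+1}/y_n = 1 − 2/5z + 7/5z(1+1/3z) = 1 + z + 7/15z²
  so R(z) = 1 + z + 7/15z².

Find x<0 with |R(x)|<1.
x=-1.8: |R|=0.7120
R=1: x+7/15x²=0 ⇒ x=−15/7=-2.1429; min R=1−1/(4·7/15)=0.4643>−1
Confirm numerically:
  x=-1.915: |R|=0.79637 <1
  x=-1.680: |R|=0.63712 <1
  x=-1.188: |R|=0.47063 <1
  x=-0.881: |R|=0.48121 <1
  x=-2.483: |R|=1.39413 >1
  x=-2.214: |R|=1.07350 >1
Stable set (-2.1429, 0).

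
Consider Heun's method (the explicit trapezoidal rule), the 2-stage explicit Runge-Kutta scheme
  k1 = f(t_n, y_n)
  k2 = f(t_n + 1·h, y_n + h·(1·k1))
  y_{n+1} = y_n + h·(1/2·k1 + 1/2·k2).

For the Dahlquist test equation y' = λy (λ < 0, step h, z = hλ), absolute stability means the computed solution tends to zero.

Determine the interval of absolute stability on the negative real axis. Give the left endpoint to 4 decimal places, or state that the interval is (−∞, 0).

(-2.0000, 0).

With y'=λy (z=hλ):
  order 2, 2-stage ⇒ R(z)=1+z+z^2/2
  (e.g. R(-1.38)=0.57220, |R|=0.57220)

Boundary: |R(x)|=1, x<0.
x=-1.38: |R|=0.5722
|R(-2.33)|=1.3845 |R(-2.14)|=1.1498 |R(-0.5)|=0.6250
Bisect:
  x_lo=-2.8598 |R|=2.2294  x_hi=-0.3538 |R|=0.7088
  mid=-1.60678 |R|=0.68409 →hi
  mid=-2.23328 |R|=1.26049 →lo
  mid=-1.92003 |R|=0.92323 →hi
  mid=-2.07666 |R|=1.07960 →lo
  mid=-1.99835 |R|=0.99835 →hi
  mid=-2.03750 |R|=1.03820 →lo
  mid=-2.01792 |R|=1.01808 →lo
  mid=-2.00813 |R|=1.00817 →lo
  mid=-2.00324 |R|=1.00325 →lo
  mid=-2.00079 |R|=1.00079 →lo
  ...
  [-2.00003,-1.99988] ⇒ x*=-2.0000
Interval (-2.0000, 0).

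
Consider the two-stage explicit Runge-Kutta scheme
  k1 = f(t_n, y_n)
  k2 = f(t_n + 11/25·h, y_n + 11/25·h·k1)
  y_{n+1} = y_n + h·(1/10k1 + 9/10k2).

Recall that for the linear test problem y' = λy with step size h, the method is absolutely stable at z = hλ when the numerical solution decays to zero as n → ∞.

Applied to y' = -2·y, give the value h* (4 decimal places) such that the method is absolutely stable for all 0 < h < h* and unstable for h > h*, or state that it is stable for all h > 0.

(-2.5253,0); λ=-2 ⇒ h* = (250/99)/2 = 1.2626.

With y'=λy (z=hλ):
  k1=λy_n ⇒ h·k1=z·y_n;  k2=λ(1+11/25z)y_n ⇒ h·k2=z(1+11/25z)y_n
  y_{n+1}/y_n = 1 + 1/10z + 9/10z(1+11/25z) = 1 + z + 99/250z²
  ⇒ R(z) = 1 + z + 99/250z².

Solve |R(x)|<1 on ℝ⁻.
x=-1.19: |R|=0.3708
R=1: x+99/250x²=0 ⇒ x=−250/99=-2.5253; min R=1−1/(4·99/250)=0.3687>−1
Confirm numerically:
  x=-2.384: |R|=0.86665 <1
  x=-2.093: |R|=0.64174 <1
  x=-1.614: |R|=0.41758 <1
  x=-1.574: |R|=0.40708 <1
  x=-2.943: |R|=1.48685 >1
  x=-2.932: |R|=1.47226 >1
  x=-2.695: |R|=1.18116 >1
Interval (-2.5253, 0).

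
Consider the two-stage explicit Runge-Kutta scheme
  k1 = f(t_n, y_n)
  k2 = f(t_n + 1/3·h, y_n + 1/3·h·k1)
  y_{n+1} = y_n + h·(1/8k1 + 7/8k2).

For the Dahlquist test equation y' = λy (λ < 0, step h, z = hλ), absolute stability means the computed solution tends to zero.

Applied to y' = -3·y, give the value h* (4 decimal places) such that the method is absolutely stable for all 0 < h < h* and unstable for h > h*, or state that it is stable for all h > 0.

(-3.4286,0); λ=-3 ⇒ h* = (24/7)/3 = 1.1429.

Test eqn y'=λy, z=hλ:
  k1=λy_n ⇒ h·k1=z·y_n;  k2=λ(1+1/3z)y_n ⇒ h·k2=z(1+1/3z)y_n
  y_{n+1}/y_n = 1 + 1/8z + 7/8z(1+1/3z) = 1 + z + 7/24z²
  Hence R(z) = 1 + z + 7/24z².

Solve |R(x)|<1 on ℝ⁻.
x=-1.76: |R|=0.1435
R=1: x+7/24x²=0 ⇒ x=−24/7=-3.4286; min R=1−1/(4·7/24)=0.1429>−1
Confirm numerically:
  x=-3.169: |R|=0.76008 <1
  x=-2.758: |R|=0.46058 <1
  x=-2.552: |R|=0.34754 <1
  x=-1.998: |R|=0.16633 <1
  x=-3.763: |R|=1.36705 >1
  x=-3.531: |R|=1.10549 >1
Stable set (-3.4286, 0).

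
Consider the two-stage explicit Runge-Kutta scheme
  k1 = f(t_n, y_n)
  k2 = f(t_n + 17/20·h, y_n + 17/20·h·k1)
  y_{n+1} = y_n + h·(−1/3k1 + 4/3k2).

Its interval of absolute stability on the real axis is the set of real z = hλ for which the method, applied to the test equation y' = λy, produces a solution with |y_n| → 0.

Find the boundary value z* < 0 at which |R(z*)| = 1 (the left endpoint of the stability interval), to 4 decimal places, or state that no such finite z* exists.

Test eqn y'=λy, z=hλ:
  k1=λy_n ⇒ h·k1=z·y_n;  k2=λ(1+17/20z)y_n ⇒ h·k2=z(1+17/20z)y_n
  y_{n+1}/y_n = 1 − 1/3z + 4/3z(1+17/20z) = 1 + z + 17/15z²
  so R(z) = 1 + z + 17/15z².

Solve |R(x)|<1 on ℝ⁻.
x=-1.07: |R|=1.2276
R=1: x+17/15x²=0 ⇒ x=−15/17=-0.8824; min R=1−1/(4·17/15)=0.7794>−1
Confirm numerically:
  x=-0.678: |R|=0.84298 <1
  x=-0.497: |R|=0.78294 <1
  x=-0.491: |R|=0.78223 <1
  x=-1.209: |R|=1.44757 >1
  x=-1.018: |R|=1.15650 >1
Interval (-0.8824, 0).

left endpoint -0.8824.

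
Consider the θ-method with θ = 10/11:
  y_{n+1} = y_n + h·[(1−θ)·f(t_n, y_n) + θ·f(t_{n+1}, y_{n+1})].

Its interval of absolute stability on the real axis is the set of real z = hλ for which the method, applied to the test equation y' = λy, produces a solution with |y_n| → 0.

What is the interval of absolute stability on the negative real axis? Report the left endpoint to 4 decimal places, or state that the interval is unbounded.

With y'=λy (z=hλ):
  y_{n+1} = y_n + z·[1/11·y_n + 10/11·y_{n+1}] ⇒ (1 − 10/11z)y_{n+1} = (1 + 1/11z)y_n
  so R(z) = (1 + 1/11z)/(1 − 10/11z).

Find x<0 with |R(x)|<1.
x=-1.38: |R|=0.3879
x=-2: |R|=0.2903
x=-10: |R|=0.0090
x=-100: |R|=0.0880
θ=10/11≥1/2 ⇒ |1+1/11x|<|1−10/11x| ∀x<0 ⇒ interval (−∞,0).

unbounded; (−∞, 0).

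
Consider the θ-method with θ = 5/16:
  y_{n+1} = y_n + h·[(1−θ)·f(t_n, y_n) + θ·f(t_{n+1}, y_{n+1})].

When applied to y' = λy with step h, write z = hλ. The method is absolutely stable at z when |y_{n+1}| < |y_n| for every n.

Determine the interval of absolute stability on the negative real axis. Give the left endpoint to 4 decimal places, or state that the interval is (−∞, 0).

(-5.3333, 0).

On y'=λy, z=hλ:
  y_{n+1} = y_n + z·[11/16·y_n + 5/16·y_{n+1}] ⇒ (1 − 5/16z)y_{n+1} = (1 + 11/16z)y_n
  Hence R(z) = (1 + 11/16z)/(1 − 5/16z).

Boundary: |R(x)|=1, x<0.
x=-0.76: |R|=0.3859
R=−1: 1+11/16x = −1+5/16x ⇒ -3/8x=2 ⇒ x=2/(-3/8)=-5.3333
Confirm numerically:
  x=-5.059: |R|=0.96014 <1
  x=-3.595: |R|=0.69301 <1
  x=-3.402: |R|=0.64895 <1
  x=-5.891: |R|=1.07361 >1
  x=-5.432: |R|=1.01372 >1
Interval (-5.3333, 0).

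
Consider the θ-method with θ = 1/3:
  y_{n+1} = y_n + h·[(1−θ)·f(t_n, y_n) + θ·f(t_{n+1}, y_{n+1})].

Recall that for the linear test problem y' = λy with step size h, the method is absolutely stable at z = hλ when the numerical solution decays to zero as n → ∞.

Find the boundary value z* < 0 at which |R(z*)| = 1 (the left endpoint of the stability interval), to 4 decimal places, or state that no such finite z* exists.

z* = -6.0000.

On y'=λy, z=hλ:
  y_{n+1} = y_n + z·[2/3·y_n + 1/3·y_{n+1}] ⇒ (1 − 1/3z)y_{n+1} = (1 + 2/3z)y_n
  Hence R(z) = (1 + 2/3z)/(1 − 1/3z).

Find x<0 with |R(x)|<1.
x=-1.43: |R|=0.0316
R=−1: 1+2/3x = −1+1/3x ⇒ -1/3x=2 ⇒ x=2/(-1/3)=-6.0000
Confirm numerically:
  x=-5.629: |R|=0.95701 <1
  x=-3.015: |R|=0.50374 <1
  x=-2.867: |R|=0.46600 <1
  x=-6.597: |R|=1.06221 >1
  x=-6.131: |R|=1.01435 >1
  x=-6.109: |R|=1.01197 >1
Interval (-6.0000, 0).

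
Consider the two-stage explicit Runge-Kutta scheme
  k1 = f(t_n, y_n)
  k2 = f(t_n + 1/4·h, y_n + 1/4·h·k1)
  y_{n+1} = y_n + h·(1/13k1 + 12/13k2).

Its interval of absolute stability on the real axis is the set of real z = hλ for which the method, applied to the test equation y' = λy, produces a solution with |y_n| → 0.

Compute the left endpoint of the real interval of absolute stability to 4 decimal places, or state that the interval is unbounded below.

With y'=λy (z=hλ):
  k1=λy_n ⇒ h·k1=z·y_n;  k2=λ(1+1/4z)y_n ⇒ h·k2=z(1+1/4z)y_n
  y_{n+1}/y_n = 1 + 1/13z + 12/13z(1+1/4z) = 1 + z + 3/13z²
  ⇒ R(z) = 1 + z + 3/13z².

Solve |R(x)|<1 on ℝ⁻.
x=-1.47: |R|=0.0287
R=1: x+3/13x²=0 ⇒ x=−13/3=-4.3333; min R=1−1/(4·3/13)=-0.0833>−1
Confirm numerically:
  x=-3.981: |R|=0.67631 <1
  x=-3.294: |R|=0.20995 <1
  x=-2.764: |R|=0.00099 <1
  x=-2.364: |R|=0.07435 <1
  x=-4.827: |R|=1.54991 >1
  x=-4.475: |R|=1.14630 >1
Interval (-4.3333, 0).

z* = -4.3333.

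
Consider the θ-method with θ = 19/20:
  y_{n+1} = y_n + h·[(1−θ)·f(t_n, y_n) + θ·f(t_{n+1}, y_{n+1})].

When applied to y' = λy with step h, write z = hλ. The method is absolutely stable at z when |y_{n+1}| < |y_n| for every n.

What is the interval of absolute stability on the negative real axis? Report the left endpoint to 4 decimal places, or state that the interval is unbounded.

(−∞, 0) — no finite endpoint.

On y'=λy, z=hλ:
  y_{n+1} = y_n + z·[1/20·y_n + 19/20·y_{n+1}] ⇒ (1 − 19/20z)y_{n+1} = (1 + 1/20z)y_n
  ⇒ R(z) = (1 + 1/20z)/(1 − 19/20z).

Need |R(x)|<1, x<0.
x=-0.99: |R|=0.4898
x=-2: |R|=0.3103
x=-10: |R|=0.0476
x=-100: |R|=0.0417
θ=19/20≥1/2 ⇒ |1+1/20x|<|1−19/20x| ∀x<0 ⇒ interval (−∞,0).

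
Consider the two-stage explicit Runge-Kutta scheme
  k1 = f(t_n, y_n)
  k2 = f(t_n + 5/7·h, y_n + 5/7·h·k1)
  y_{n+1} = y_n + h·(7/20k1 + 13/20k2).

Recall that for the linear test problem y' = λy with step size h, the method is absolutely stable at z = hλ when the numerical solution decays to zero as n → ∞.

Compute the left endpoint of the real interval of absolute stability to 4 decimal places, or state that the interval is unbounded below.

With y'=λy (z=hλ):
  k1=λy_n ⇒ h·k1=z·y_n;  k2=λ(1+5/7z)y_n ⇒ h·k2=z(1+5/7z)y_n
  y_{n+1}/y_n = 1 + 7/20z + 13/20z(1+5/7z) = 1 + z + 13/28z²
  R(z) = 1 + z + 13/28z².

Need |R(x)|<1, x<0.
x=-1.01: |R|=0.4636
R=1: x+13/28x²=0 ⇒ x=−28/13=-2.1538; min R=1−1/(4·13/28)=0.4615>−1
Confirm numerically:
  x=-2.071: |R|=0.92034 <1
  x=-1.777: |R|=0.68909 <1
  x=-1.172: |R|=0.46574 <1
  x=-2.743: |R|=1.75031 >1
  x=-2.555: |R|=1.47587 >1
Stable set (-2.1538, 0).

left endpoint -2.1538.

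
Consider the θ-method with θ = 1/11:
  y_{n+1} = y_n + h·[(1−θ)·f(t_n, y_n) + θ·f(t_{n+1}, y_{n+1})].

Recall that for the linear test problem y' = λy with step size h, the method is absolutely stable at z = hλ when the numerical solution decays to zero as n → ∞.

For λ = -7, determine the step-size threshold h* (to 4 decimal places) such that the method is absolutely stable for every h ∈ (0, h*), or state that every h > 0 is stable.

(-2.4444,0); λ=-7 ⇒ h* = (22/9)/7 = 0.3492.

Test eqn y'=λy, z=hλ:
  y_{n+1} = y_n + z·[10/11·y_n + 1/11·y_{n+1}] ⇒ (1 − 1/11z)y_{n+1} = (1 + 10/11z)y_n
  so R(z) = (1 + 10/11z)/(1 − 1/11z).

Boundary: |R(x)|=1, x<0.
x=-0.96: |R|=0.1171
R=−1: 1+10/11x = −1+1/11x ⇒ -9/11x=2 ⇒ x=2/(-9/11)=-2.4444
Confirm numerically:
  x=-1.955: |R|=0.65998 <1
  x=-1.540: |R|=0.35088 <1
  x=-0.990: |R|=0.09174 <1
  x=-2.747: |R|=1.19808 >1
  x=-2.698: |R|=1.16659 >1
  x=-2.512: |R|=1.04500 >1
Interval (-2.4444, 0).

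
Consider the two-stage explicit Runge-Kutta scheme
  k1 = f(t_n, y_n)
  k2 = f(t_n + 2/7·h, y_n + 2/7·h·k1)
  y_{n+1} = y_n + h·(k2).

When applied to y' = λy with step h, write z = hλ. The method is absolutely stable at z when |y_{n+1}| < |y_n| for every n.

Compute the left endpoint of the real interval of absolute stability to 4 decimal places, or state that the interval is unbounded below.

z* = -3.5000.

With y'=λy (z=hλ):
  k1=λy_n ⇒ h·k1=z·y_n;  k2=λ(1+2/7z)y_n ⇒ h·k2=z(1+2/7z)y_n
  y_{n+1}/y_n = 1 + z(1+2/7z) = 1 + z + 2/7z²
  Hence R(z) = 1 + z + 2/7z².

Solve |R(x)|<1 on ℝ⁻.
x=-0.41: |R|=0.6380
R=1: x+2/7x²=0 ⇒ x=−7/2=-3.5000; min R=1−1/(4·2/7)=0.1250>−1
Confirm numerically:
  x=-2.794: |R|=0.43641 <1
  x=-2.651: |R|=0.35694 <1
  x=-2.039: |R|=0.14886 <1
  x=-4.004: |R|=1.57658 >1
  x=-4.002: |R|=1.57400 >1
  x=-3.777: |R|=1.29892 >1
So |R|<1 on (-3.5000, 0).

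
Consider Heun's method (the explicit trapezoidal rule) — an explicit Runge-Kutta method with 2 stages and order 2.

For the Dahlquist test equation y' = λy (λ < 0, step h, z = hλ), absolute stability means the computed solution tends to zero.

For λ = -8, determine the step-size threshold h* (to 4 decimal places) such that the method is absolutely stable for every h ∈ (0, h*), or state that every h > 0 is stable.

Test eqn y'=λy, z=hλ:
  order 2, 2-stage ⇒ R(z)=1+z+z^2/2
  (e.g. R(-0.71)=0.54205, |R|=0.54205)

Solve |R(x)|<1 on ℝ⁻.
x=-0.71: |R|=0.5421
|R(-1.17)|=0.5144 |R(-0.68)|=0.5512 |R(-0.65)|=0.5613
Bisect:
  x_lo=-2.7058 |R|=1.9549  x_hi=-0.2067 |R|=0.8147
  mid=-1.45628 |R|=0.60409 →hi
  mid=-2.08106 |R|=1.08434 →lo
  mid=-1.76867 |R|=0.79542 →hi
  mid=-1.92486 |R|=0.92769 →hi
  mid=-2.00296 |R|=1.00296 →lo
  mid=-1.96391 |R|=0.96456 →hi
  mid=-1.98344 |R|=0.98357 →hi
  mid=-1.99320 |R|=0.99322 →hi
  mid=-1.99808 |R|=0.99808 →hi
  mid=-2.00052 |R|=1.00052 →lo
  ...
  [-2.00006,-1.99991] ⇒ x*=-2.0000
Interval (-2.0000, 0).

(-2.0000,0); λ=-8 ⇒ h* = 0.2500.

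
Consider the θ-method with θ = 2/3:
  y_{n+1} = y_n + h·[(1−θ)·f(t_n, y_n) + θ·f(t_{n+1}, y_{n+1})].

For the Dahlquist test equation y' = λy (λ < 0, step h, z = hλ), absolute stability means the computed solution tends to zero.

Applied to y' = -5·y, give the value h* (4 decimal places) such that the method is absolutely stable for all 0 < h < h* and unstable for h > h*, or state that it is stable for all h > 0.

Test eqn y'=λy, z=hλ:
  y_{n+1} = y_n + z·[1/3·y_n + 2/3·y_{n+1}] ⇒ (1 − 2/3z)y_{n+1} = (1 + 1/3z)y_n
  R(z) = (1 + 1/3z)/(1 − 2/3z).

Solve |R(x)|<1 on ℝ⁻.
x=-0.77: |R|=0.4912
x=-2: |R|=0.1429
x=-10: |R|=0.3043
x=-100: |R|=0.4778
θ=2/3≥1/2 ⇒ |1+1/3x|<|1−2/3x| ∀x<0 ⇒ interval (−∞,0).

interval (−∞, 0). Any h>0 works for λ=-5.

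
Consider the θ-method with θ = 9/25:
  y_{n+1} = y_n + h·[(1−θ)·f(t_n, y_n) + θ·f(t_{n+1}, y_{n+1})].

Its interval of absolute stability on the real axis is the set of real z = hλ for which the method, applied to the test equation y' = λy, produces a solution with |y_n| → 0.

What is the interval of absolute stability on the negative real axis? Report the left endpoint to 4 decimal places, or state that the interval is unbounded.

Set f=λy, z=hλ:
  y_{n+1} = y_n + z·[16/25·y_n + 9/25·y_{n+1}] ⇒ (1 − 9/25z)y_{n+1} = (1 + 16/25z)y_n
  so R(z) = (1 + 16/25z)/(1 − 9/25z).

Find x<0 with |R(x)|<1.
x=-0.35: |R|=0.6892
R=−1: 1+16/25x = −1+9/25x ⇒ -7/25x=2 ⇒ x=2/(-7/25)=-7.1429
Confirm numerically:
  x=-5.817: |R|=0.88002 <1
  x=-4.829: |R|=0.76341 <1
  x=-3.171: |R|=0.48070 <1
  x=-7.463: |R|=1.02431 >1
  x=-7.372: |R|=1.01756 >1
Interval (-7.1429, 0).

(-7.1429, 0).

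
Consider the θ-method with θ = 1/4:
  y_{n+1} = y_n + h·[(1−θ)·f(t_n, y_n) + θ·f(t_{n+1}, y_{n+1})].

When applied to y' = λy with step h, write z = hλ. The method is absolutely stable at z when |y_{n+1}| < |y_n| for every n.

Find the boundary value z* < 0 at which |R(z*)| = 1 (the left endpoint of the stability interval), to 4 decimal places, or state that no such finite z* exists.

z* = -4.0000.

On y'=λy, z=hλ:
  y_{n+1} = y_n + z·[3/4·y_n + 1/4·y_{n+1}] ⇒ (1 − 1/4z)y_{n+1} = (1 + 3/4z)y_n
  ⇒ R(z) = (1 + 3/4z)/(1 − 1/4z).

Need |R(x)|<1, x<0.
x=-1.62: |R|=0.1530
R=−1: 1+3/4x = −1+1/4x ⇒ -1/2x=2 ⇒ x=2/(-1/2)=-4.0000
Confirm numerically:
  x=-3.849: |R|=0.96152 <1
  x=-2.832: |R|=0.65808 <1
  x=-1.680: |R|=0.18310 <1
  x=-4.575: |R|=1.13411 >1
  x=-4.442: |R|=1.10471 >1
  x=-4.198: |R|=1.04830 >1
Stable set (-4.0000, 0).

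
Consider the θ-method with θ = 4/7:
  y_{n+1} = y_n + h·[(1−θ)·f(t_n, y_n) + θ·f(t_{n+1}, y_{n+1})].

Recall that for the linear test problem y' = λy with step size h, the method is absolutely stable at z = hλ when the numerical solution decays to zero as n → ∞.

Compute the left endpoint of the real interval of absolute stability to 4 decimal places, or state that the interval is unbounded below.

interval (−∞, 0).

Test eqn y'=λy, z=hλ:
  y_{n+1} = y_n + z·[3/7·y_n + 4/7·y_{n+1}] ⇒ (1 − 4/7z)y_{n+1} = (1 + 3/7z)y_n
  R(z) = (1 + 3/7z)/(1 − 4/7z).

Solve |R(x)|<1 on ℝ⁻.
x=-0.39: |R|=0.6811
x=-2: |R|=0.0667
x=-10: |R|=0.4894
x=-100: |R|=0.7199
θ=4/7≥1/2 ⇒ |1+3/7x|<|1−4/7x| ∀x<0 ⇒ unbounded interval.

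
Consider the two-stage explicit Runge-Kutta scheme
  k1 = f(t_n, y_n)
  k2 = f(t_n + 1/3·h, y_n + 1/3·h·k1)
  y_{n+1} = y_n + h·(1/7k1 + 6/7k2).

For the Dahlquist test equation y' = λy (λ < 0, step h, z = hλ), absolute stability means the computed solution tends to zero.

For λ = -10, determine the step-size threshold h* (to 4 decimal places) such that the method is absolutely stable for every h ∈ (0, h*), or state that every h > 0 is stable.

On y'=λy, z=hλ:
  k1=λy_n ⇒ h·k1=z·y_n;  k2=λ(1+1/3z)y_n ⇒ h·k2=z(1+1/3z)y_n
  y_{n+1}/y_n = 1 + 1/7z + 6/7z(1+1/3z) = 1 + z + 2/7z²
  R(z) = 1 + z + 2/7z².

Solve |R(x)|<1 on ℝ⁻.
x=-1.23: |R|=0.2023
R=1: x+2/7x²=0 ⇒ x=−7/2=-3.5000; min R=1−1/(4·2/7)=0.1250>−1
Confirm numerically:
  x=-2.574: |R|=0.31899 <1
  x=-2.017: |R|=0.14537 <1
  x=-1.750: |R|=0.12500 <1
  x=-3.779: |R|=1.30124 >1
  x=-3.568: |R|=1.06932 >1
Stable set (-3.5000, 0).

(-3.5000,0); λ=-10 ⇒ h* = (7/2)/10 = 0.3500.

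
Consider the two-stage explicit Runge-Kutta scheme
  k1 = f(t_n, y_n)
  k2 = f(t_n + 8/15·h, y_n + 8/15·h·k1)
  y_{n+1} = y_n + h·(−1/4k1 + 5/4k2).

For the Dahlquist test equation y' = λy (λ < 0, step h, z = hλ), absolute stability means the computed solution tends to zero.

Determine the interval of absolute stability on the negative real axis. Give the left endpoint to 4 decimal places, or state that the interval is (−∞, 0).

z∈(-1.5000,0).

On y'=λy, z=hλ:
  k1=λy_n ⇒ h·k1=z·y_n;  k2=λ(1+8/15z)y_n ⇒ h·k2=z(1+8/15z)y_n
  y_{n+1}/y_n = 1 − 1/4z + 5/4z(1+8/15z) = 1 + z + 2/3z²
  Hence R(z) = 1 + z + 2/3z².

Boundary: |R(x)|=1, x<0.
x=-1.65: |R|=1.1650
R=1: x+2/3x²=0 ⇒ x=−3/2=-1.5000; min R=1−1/(4·2/3)=0.6250>−1
Confirm numerically:
  x=-1.175: |R|=0.74542 <1
  x=-1.057: |R|=0.68783 <1
  x=-1.015: |R|=0.67182 <1
  x=-0.674: |R|=0.62885 <1
  x=-2.004: |R|=1.67334 >1
  x=-1.739: |R|=1.27708 >1
Interval (-1.5000, 0).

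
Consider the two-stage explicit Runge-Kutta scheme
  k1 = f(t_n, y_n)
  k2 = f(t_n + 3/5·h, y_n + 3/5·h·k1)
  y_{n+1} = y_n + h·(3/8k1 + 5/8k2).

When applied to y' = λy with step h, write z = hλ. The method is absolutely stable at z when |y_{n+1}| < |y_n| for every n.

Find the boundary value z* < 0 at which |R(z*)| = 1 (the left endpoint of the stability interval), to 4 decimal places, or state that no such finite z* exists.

On y'=λy, z=hλ:
  k1=λy_n ⇒ h·k1=z·y_n;  k2=λ(1+3/5z)y_n ⇒ h·k2=z(1+3/5z)y_n
  y_{n+1}/y_n = 1 + 3/8z + 5/8z(1+3/5z) = 1 + z + 3/8z²
  so R(z) = 1 + z + 3/8z².

Need |R(x)|<1, x<0.
x=-0.78: |R|=0.4481
R=1: x+3/8x²=0 ⇒ x=−8/3=-2.6667; min R=1−1/(4·3/8)=0.3333>−1
Confirm numerically:
  x=-2.035: |R|=0.51796 <1
  x=-1.588: |R|=0.35765 <1
  x=-1.477: |R|=0.34107 <1
  x=-1.236: |R|=0.33689 <1
  x=-2.998: |R|=1.37250 >1
  x=-2.750: |R|=1.08594 >1
Interval (-2.6667, 0).

z* = -2.6667.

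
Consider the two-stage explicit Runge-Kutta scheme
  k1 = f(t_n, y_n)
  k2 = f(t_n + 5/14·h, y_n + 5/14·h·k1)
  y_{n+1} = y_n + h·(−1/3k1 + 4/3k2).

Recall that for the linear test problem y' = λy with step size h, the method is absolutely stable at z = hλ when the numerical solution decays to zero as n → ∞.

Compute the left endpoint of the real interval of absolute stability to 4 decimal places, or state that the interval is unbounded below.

left endpoint -2.1000.

On y'=λy, z=hλ:
  k1=λy_n ⇒ h·k1=z·y_n;  k2=λ(1+5/14z)y_n ⇒ h·k2=z(1+5/14z)y_n
  y_{n+1}/y_n = 1 − 1/3z + 4/3z(1+5/14z) = 1 + z + 10/21z²
  ⇒ R(z) = 1 + z + 10/21z².

Find x<0 with |R(x)|<1.
x=-1: |R|=0.4762
R=1: x+10/21x²=0 ⇒ x=−21/10=-2.1000; min R=1−1/(4·10/21)=0.4750>−1
Confirm numerically:
  x=-1.943: |R|=0.85474 <1
  x=-1.283: |R|=0.50085 <1
  x=-1.034: |R|=0.47512 <1
  x=-2.651: |R|=1.69557 >1
  x=-2.331: |R|=1.25641 >1
Stable set (-2.1000, 0).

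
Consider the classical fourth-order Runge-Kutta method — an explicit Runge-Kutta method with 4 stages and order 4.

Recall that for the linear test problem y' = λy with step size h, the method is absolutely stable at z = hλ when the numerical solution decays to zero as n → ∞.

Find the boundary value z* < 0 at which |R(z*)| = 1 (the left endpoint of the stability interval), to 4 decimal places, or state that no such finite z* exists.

With y'=λy (z=hλ):
  order 4, 4-stage ⇒ R(z)=1+z+z^2/2+z^3/6+z^4/24
  (e.g. R(-1.6)=0.27040, |R|=0.27040)

Solve |R(x)|<1 on ℝ⁻.
x=-1.6: |R|=0.2704
|R(-2.66)|=0.8270 |R(-1.63)|=0.2708 |R(-0.64)|=0.5281
Bisect:
  x_lo=-3.6426 |R|=3.2719  x_hi=-0.2651 |R|=0.7671
  mid=-1.95386 |R|=0.31900 →hi
  mid=-2.79822 |R|=1.01967 →lo
  mid=-2.37604 |R|=0.53908 →hi
  mid=-2.58713 |R|=0.74009 →hi
  mid=-2.69268 |R|=0.86911 →hi
  mid=-2.74545 |R|=0.94157 →hi
  mid=-2.77184 |R|=0.97990 →hi
  mid=-2.78503 |R|=0.99960 →hi
  mid=-2.79162 |R|=1.00959 →lo
  ...
  [-2.78544,-2.78523] ⇒ x*=-2.7853
So |R|<1 on (-2.7853, 0).

left endpoint -2.7853.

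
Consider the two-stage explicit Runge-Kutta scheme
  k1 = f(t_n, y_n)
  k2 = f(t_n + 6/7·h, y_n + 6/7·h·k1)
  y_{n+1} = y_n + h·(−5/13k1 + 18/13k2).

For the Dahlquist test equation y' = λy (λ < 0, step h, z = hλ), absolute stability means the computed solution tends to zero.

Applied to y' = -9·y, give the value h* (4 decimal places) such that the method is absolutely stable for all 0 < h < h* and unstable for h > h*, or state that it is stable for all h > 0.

With y'=λy (z=hλ):
  k1=λy_n ⇒ h·k1=z·y_n;  k2=λ(1+6/7z)y_n ⇒ h·k2=z(1+6/7z)y_n
  y_{n+1}/y_n = 1 − 5/13z + 18/13z(1+6/7z) = 1 + z + 108/91z²
  so R(z) = 1 + z + 108/91z².

Find x<0 with |R(x)|<1.
x=-0.36: |R|=0.7938
R=1: x+108/91x²=0 ⇒ x=−91/108=-0.8426; min R=1−1/(4·108/91)=0.7894>−1
Confirm numerically:
  x=-0.711: |R|=0.88896 <1
  x=-0.608: |R|=0.83072 <1
  x=-0.420: |R|=0.78935 <1
  x=-0.379: |R|=0.79148 <1
  x=-1.415: |R|=1.96127 >1
  x=-1.388: |R|=1.89845 >1
  x=-1.358: |R|=1.83068 >1
Stable set (-0.8426, 0).

(-0.8426,0); λ=-9 ⇒ h* = (91/108)/9 = 0.0936.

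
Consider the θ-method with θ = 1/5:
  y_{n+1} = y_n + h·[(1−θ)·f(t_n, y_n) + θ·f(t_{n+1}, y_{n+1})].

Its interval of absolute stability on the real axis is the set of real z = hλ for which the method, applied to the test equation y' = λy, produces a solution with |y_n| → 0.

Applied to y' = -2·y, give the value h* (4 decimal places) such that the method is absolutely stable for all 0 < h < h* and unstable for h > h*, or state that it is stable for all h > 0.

(-3.3333,0); λ=-2 ⇒ h* = (10/3)/2 = 1.6667.

Test eqn y'=λy, z=hλ:
  y_{n+1} = y_n + z·[4/5·y_n + 1/5·y_{n+1}] ⇒ (1 − 1/5z)y_{n+1} = (1 + 4/5z)y_n
  Hence R(z) = (1 + 4/5z)/(1 − 1/5z).

Boundary: |R(x)|=1, x<0.
x=-0.81: |R|=0.3029
R=−1: 1+4/5x = −1+1/5x ⇒ -3/5x=2 ⇒ x=2/(-3/5)=-3.3333
Confirm numerically:
  x=-3.174: |R|=0.94152 <1
  x=-2.329: |R|=0.58889 <1
  x=-1.764: |R|=0.30396 <1
  x=-3.894: |R|=1.18912 >1
  x=-3.621: |R|=1.10010 >1
Interval (-3.3333, 0).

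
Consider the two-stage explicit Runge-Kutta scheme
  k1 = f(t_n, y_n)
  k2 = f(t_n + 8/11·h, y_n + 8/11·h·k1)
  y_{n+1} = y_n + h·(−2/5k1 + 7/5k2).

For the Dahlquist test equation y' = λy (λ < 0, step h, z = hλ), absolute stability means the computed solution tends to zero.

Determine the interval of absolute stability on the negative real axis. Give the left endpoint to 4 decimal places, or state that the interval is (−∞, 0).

On y'=λy, z=hλ:
  k1=λy_n ⇒ h·k1=z·y_n;  k2=λ(1+8/11z)y_n ⇒ h·k2=z(1+8/11z)y_n
  y_{n+1}/y_n = 1 − 2/5z + 7/5z(1+8/11z) = 1 + z + 56/55z²
  so R(z) = 1 + z + 56/55z².

Boundary: |R(x)|=1, x<0.
x=-1.7: |R|=2.2425
R=1: x+56/55x²=0 ⇒ x=−55/56=-0.9821; min R=1−1/(4·56/55)=0.7545>−1
Confirm numerically:
  x=-0.619: |R|=0.77113 <1
  x=-0.532: |R|=0.75617 <1
  x=-0.517: |R|=0.75515 <1
  x=-1.435: |R|=1.66167 >1
  x=-1.412: |R|=1.61799 >1
Interval (-0.9821, 0).

z∈(-0.9821,0).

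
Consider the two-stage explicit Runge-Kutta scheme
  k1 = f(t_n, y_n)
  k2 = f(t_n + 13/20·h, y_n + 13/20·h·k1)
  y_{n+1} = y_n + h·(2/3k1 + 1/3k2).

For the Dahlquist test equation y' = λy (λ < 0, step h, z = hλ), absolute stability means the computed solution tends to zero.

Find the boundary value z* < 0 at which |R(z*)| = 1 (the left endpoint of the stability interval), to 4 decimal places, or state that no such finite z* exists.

left endpoint -4.6154.

On y'=λy, z=hλ:
  k1=λy_n ⇒ h·k1=z·y_n;  k2=λ(1+13/20z)y_n ⇒ h·k2=z(1+13/20z)y_n
  y_{n+1}/y_n = 1 + 2/3z + 1/3z(1+13/20z) = 1 + z + 13/60z²
  R(z) = 1 + z + 13/60z².

Boundary: |R(x)|=1, x<0.
x=-1.58: |R|=0.0391
R=1: x+13/60x²=0 ⇒ x=−60/13=-4.6154; min R=1−1/(4·13/60)=-0.1538>−1
Confirm numerically:
  x=-4.372: |R|=0.76945 <1
  x=-4.337: |R|=0.73841 <1
  x=-2.305: |R|=0.15384 <1
  x=-5.057: |R|=1.48387 >1
  x=-4.684: |R|=1.06964 >1
  x=-4.665: |R|=1.05015 >1
So |R|<1 on (-4.6154, 0).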